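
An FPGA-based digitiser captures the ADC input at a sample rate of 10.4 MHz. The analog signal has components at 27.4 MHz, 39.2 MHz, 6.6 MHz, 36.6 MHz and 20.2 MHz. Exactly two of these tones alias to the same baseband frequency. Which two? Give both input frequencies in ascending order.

fs/2 = 5.2 MHz.
27.4 MHz mod fs = 6.6 MHz.
6.6 MHz > fs/2 = 5.2 MHz, folds to fs − 6.6 MHz = 3.8 MHz.
39.2 MHz mod fs = 8 MHz.
8 MHz > fs/2 = 5.2 MHz, folds to fs − 8 MHz = 2.4 MHz.
6.6 MHz > fs/2 = 5.2 MHz, folds to fs − 6.6 MHz = 3.8 MHz.
36.6 MHz mod fs = 5.4 MHz.
5.4 MHz > fs/2 = 5.2 MHz, folds to fs − 5.4 MHz = 5 MHz.
20.2 MHz mod fs = 9.8 MHz.
9.8 MHz > fs/2 = 5.2 MHz, folds to fs − 9.8 MHz = 0.6 MHz.
6.6 MHz and 27.4 MHz both map to 3.8 MHz.

6.6 MHz, 27.4 MHz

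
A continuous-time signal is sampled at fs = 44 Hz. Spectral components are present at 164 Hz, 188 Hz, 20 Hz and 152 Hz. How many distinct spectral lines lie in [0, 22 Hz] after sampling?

2

fs/2 = 22 Hz.
164 Hz mod fs = 32 Hz.
32 Hz > fs/2 = 22 Hz, folds to fs − 32 Hz = 12 Hz.
188 Hz mod fs = 12 Hz.
12 Hz ≤ fs/2 = 22 Hz, appears at 12 Hz.
20 Hz ≤ fs/2 = 22 Hz, passes unchanged.
152 Hz mod fs = 20 Hz.
20 Hz ≤ fs/2 = 22 Hz, appears at 20 Hz.
Distinct values: {12 Hz, 20 Hz} → 2.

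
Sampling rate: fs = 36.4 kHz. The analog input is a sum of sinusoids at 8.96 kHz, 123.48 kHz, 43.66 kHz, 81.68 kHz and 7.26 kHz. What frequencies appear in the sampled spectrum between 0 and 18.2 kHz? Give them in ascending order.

7.26 kHz, 8.88 kHz, 8.96 kHz, 14.28 kHz

fs/2 = 18.2 kHz.
8.96 kHz ≤ fs/2 = 18.2 kHz, passes unchanged.
123.48 kHz mod fs = 14.28 kHz.
14.28 kHz ≤ fs/2 = 18.2 kHz, appears at 14.28 kHz.
43.66 kHz mod fs = 7.26 kHz.
7.26 kHz ≤ fs/2 = 18.2 kHz, appears at 7.26 kHz.
81.68 kHz mod fs = 8.88 kHz.
8.88 kHz ≤ fs/2 = 18.2 kHz, appears at 8.88 kHz.
7.26 kHz ≤ fs/2 = 18.2 kHz, passes unchanged.
Distinct values: {7.26 kHz, 8.88 kHz, 8.96 kHz, 14.28 kHz}.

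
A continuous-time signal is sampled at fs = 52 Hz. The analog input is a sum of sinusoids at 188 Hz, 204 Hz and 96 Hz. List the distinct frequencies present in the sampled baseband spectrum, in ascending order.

4 Hz, 8 Hz, 20 Hz

fs/2 = 26 Hz.
188 Hz mod fs = 32 Hz.
32 Hz > fs/2 = 26 Hz, folds to fs − 32 Hz = 20 Hz.
204 Hz mod fs = 48 Hz.
48 Hz > fs/2 = 26 Hz, folds to fs − 48 Hz = 4 Hz.
96 Hz mod fs = 44 Hz.
44 Hz > fs/2 = 26 Hz, folds to fs − 44 Hz = 8 Hz.
Distinct values: {4 Hz, 8 Hz, 20 Hz}.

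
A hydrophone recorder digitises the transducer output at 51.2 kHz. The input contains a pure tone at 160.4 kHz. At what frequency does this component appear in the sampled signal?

160.4 kHz mod fs = 6.8 kHz.
6.8 kHz ≤ fs/2 = 25.6 kHz, appears at 6.8 kHz.

6.8 kHz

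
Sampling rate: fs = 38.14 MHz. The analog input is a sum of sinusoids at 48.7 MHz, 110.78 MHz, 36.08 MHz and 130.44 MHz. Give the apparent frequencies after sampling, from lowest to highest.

2.06 MHz, 3.64 MHz, 10.56 MHz, 16.02 MHz

fs/2 = 19.07 MHz.
48.7 MHz mod fs = 10.56 MHz.
10.56 MHz ≤ fs/2 = 19.07 MHz, appears at 10.56 MHz.
110.78 MHz mod fs = 34.5 MHz.
34.5 MHz > fs/2 = 19.07 MHz, folds to fs − 34.5 MHz = 3.64 MHz.
36.08 MHz > fs/2 = 19.07 MHz, folds to fs − 36.08 MHz = 2.06 MHz.
130.44 MHz mod fs = 16.02 MHz.
16.02 MHz ≤ fs/2 = 19.07 MHz, appears at 16.02 MHz.
Distinct values: {2.06 MHz, 3.64 MHz, 10.56 MHz, 16.02 MHz}.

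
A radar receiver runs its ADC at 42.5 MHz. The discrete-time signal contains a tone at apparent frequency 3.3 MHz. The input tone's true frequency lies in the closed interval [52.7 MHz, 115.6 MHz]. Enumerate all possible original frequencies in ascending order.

Frequencies that alias to 3.3 MHz are k·fs ± 3.3 MHz for integer k ≥ 0.
k=0: 3.3 MHz.
k=1: 39.2 MHz, 45.8 MHz.
k=2: 81.7 MHz, 88.3 MHz.
k=3: 124.2 MHz, 130.8 MHz.
Within [52.7 MHz, 115.6 MHz]: 81.7 MHz, 88.3 MHz.

81.7 MHz, 88.3 MHz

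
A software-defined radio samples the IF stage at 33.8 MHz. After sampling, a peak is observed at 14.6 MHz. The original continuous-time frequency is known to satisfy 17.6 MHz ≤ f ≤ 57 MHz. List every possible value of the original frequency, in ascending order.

19.2 MHz, 48.4 MHz, 53 MHz

Frequencies that alias to 14.6 MHz are k·fs ± 14.6 MHz for integer k ≥ 0.
k=0: 14.6 MHz.
k=1: 19.2 MHz, 48.4 MHz.
k=2: 53 MHz, 82.2 MHz.
k=3: 86.8 MHz, 116 MHz.
Within [17.6 MHz, 57 MHz]: 19.2 MHz, 48.4 MHz, 53 MHz.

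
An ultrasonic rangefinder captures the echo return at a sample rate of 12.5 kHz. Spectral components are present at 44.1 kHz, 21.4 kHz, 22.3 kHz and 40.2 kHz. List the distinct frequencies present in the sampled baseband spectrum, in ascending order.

fs/2 = 6.25 kHz.
44.1 kHz mod fs = 6.6 kHz.
6.6 kHz > fs/2 = 6.25 kHz, folds to fs − 6.6 kHz = 5.9 kHz.
21.4 kHz mod fs = 8.9 kHz.
8.9 kHz > fs/2 = 6.25 kHz, folds to fs − 8.9 kHz = 3.6 kHz.
22.3 kHz mod fs = 9.8 kHz.
9.8 kHz > fs/2 = 6.25 kHz, folds to fs − 9.8 kHz = 2.7 kHz.
40.2 kHz mod fs = 2.7 kHz.
2.7 kHz ≤ fs/2 = 6.25 kHz, appears at 2.7 kHz.
Distinct values: {2.7 kHz, 3.6 kHz, 5.9 kHz}.

2.7 kHz, 3.6 kHz, 5.9 kHz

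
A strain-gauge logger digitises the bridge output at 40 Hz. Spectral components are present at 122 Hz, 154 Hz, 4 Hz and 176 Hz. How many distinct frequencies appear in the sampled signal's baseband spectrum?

4

fs/2 = 20 Hz.
122 Hz mod fs = 2 Hz.
2 Hz ≤ fs/2 = 20 Hz, appears at 2 Hz.
154 Hz mod fs = 34 Hz.
34 Hz > fs/2 = 20 Hz, folds to fs − 34 Hz = 6 Hz.
4 Hz ≤ fs/2 = 20 Hz, passes unchanged.
176 Hz mod fs = 16 Hz.
16 Hz ≤ fs/2 = 20 Hz, appears at 16 Hz.
Distinct values: {2 Hz, 4 Hz, 6 Hz, 16 Hz} → 4.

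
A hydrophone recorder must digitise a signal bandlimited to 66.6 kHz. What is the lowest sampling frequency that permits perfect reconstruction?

Nyquist rate = 2 × 66.6 kHz = 133.2 kHz.

133.2 kHz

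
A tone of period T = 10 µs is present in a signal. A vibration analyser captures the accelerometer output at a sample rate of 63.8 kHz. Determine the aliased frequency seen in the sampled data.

T = 10 µs → f = 1/T = 100 kHz.
100 kHz mod fs = 36.2 kHz.
36.2 kHz > fs/2 = 31.9 kHz, folds to fs − 36.2 kHz = 27.6 kHz.

27.6 kHz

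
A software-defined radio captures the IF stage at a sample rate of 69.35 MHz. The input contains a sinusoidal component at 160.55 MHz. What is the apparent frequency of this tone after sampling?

21.85 MHz

160.55 MHz mod fs = 21.85 MHz.
21.85 MHz ≤ fs/2 = 34.675 MHz, appears at 21.85 MHz.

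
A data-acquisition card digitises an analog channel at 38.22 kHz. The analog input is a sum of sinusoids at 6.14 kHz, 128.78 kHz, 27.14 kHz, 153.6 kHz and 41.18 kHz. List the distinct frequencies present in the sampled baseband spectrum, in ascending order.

0.72 kHz, 2.96 kHz, 6.14 kHz, 11.08 kHz, 14.12 kHz

fs/2 = 19.11 kHz.
6.14 kHz ≤ fs/2 = 19.11 kHz, passes unchanged.
128.78 kHz mod fs = 14.12 kHz.
14.12 kHz ≤ fs/2 = 19.11 kHz, appears at 14.12 kHz.
27.14 kHz > fs/2 = 19.11 kHz, folds to fs − 27.14 kHz = 11.08 kHz.
153.6 kHz mod fs = 0.72 kHz.
0.72 kHz ≤ fs/2 = 19.11 kHz, appears at 0.72 kHz.
41.18 kHz mod fs = 2.96 kHz.
2.96 kHz ≤ fs/2 = 19.11 kHz, appears at 2.96 kHz.
Distinct values: {0.72 kHz, 2.96 kHz, 6.14 kHz, 11.08 kHz, 14.12 kHz}.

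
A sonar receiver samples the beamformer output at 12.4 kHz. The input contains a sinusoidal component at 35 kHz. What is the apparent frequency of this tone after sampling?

35 kHz mod fs = 10.2 kHz.
10.2 kHz > fs/2 = 6.2 kHz, folds to fs − 10.2 kHz = 2.2 kHz.

2.2 kHz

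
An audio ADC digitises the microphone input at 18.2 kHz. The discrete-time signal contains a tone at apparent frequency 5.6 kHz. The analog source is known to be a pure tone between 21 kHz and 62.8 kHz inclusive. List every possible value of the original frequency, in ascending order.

23.8 kHz, 30.8 kHz, 42 kHz, 49 kHz, 60.2 kHz

Frequencies that alias to 5.6 kHz are k·fs ± 5.6 kHz for integer k ≥ 0.
k=0: 5.6 kHz.
k=1: 12.6 kHz, 23.8 kHz.
k=2: 30.8 kHz, 42 kHz.
k=3: 49 kHz, 60.2 kHz.
k=4: 67.2 kHz, 78.4 kHz.
Within [21 kHz, 62.8 kHz]: 23.8 kHz, 30.8 kHz, 42 kHz, 49 kHz, 60.2 kHz.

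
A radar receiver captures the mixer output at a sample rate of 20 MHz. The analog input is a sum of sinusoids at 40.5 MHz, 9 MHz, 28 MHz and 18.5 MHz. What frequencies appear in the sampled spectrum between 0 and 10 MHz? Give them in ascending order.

fs/2 = 10 MHz.
40.5 MHz mod fs = 0.5 MHz.
0.5 MHz ≤ fs/2 = 10 MHz, appears at 0.5 MHz.
9 MHz ≤ fs/2 = 10 MHz, passes unchanged.
28 MHz mod fs = 8 MHz.
8 MHz ≤ fs/2 = 10 MHz, appears at 8 MHz.
18.5 MHz > fs/2 = 10 MHz, folds to fs − 18.5 MHz = 1.5 MHz.
Distinct values: {0.5 MHz, 1.5 MHz, 8 MHz, 9 MHz}.

0.5 MHz, 1.5 MHz, 8 MHz, 9 MHz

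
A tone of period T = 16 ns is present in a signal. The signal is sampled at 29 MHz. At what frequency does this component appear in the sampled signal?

4.5 MHz

T = 16 ns → f = 1/T = 62.5 MHz.
62.5 MHz mod fs = 4.5 MHz.
4.5 MHz ≤ fs/2 = 14.5 MHz, appears at 4.5 MHz.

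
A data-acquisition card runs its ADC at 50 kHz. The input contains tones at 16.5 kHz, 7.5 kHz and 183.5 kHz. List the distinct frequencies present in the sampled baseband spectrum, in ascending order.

fs/2 = 25 kHz.
16.5 kHz ≤ fs/2 = 25 kHz, passes unchanged.
7.5 kHz ≤ fs/2 = 25 kHz, passes unchanged.
183.5 kHz mod fs = 33.5 kHz.
33.5 kHz > fs/2 = 25 kHz, folds to fs − 33.5 kHz = 16.5 kHz.
Distinct values: {7.5 kHz, 16.5 kHz}.

7.5 kHz, 16.5 kHz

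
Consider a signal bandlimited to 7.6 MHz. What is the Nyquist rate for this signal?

15.2 MHz

Nyquist rate = 2 × 7.6 MHz = 15.2 MHz.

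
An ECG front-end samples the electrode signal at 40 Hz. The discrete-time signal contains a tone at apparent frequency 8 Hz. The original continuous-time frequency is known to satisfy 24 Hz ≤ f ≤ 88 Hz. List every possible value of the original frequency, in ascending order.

32 Hz, 48 Hz, 72 Hz, 88 Hz

Frequencies that alias to 8 Hz are k·fs ± 8 Hz for integer k ≥ 0.
k=0: 8 Hz.
k=1: 32 Hz, 48 Hz.
k=2: 72 Hz, 88 Hz.
k=3: 112 Hz, 128 Hz.
Within [24 Hz, 88 Hz]: 32 Hz, 48 Hz, 72 Hz, 88 Hz.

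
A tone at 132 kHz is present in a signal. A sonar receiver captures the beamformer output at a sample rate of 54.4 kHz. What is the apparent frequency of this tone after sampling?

132 kHz mod fs = 23.2 kHz.
23.2 kHz ≤ fs/2 = 27.2 kHz, appears at 23.2 kHz.

23.2 kHz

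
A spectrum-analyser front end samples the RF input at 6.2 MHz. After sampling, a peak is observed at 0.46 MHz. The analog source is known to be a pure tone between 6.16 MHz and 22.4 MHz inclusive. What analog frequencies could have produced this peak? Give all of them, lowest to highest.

Frequencies that alias to 0.46 MHz are k·fs ± 0.46 MHz for integer k ≥ 0.
k=0: 0.46 MHz.
k=1: 5.74 MHz, 6.66 MHz.
k=2: 11.94 MHz, 12.86 MHz.
k=3: 18.14 MHz, 19.06 MHz.
k=4: 24.34 MHz, 25.26 MHz.
Within [6.16 MHz, 22.4 MHz]: 6.66 MHz, 11.94 MHz, 12.86 MHz, 18.14 MHz, 19.06 MHz.

6.66 MHz, 11.94 MHz, 12.86 MHz, 18.14 MHz, 19.06 MHz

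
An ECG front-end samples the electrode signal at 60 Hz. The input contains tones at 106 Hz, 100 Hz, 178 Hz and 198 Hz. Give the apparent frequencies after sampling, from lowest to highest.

fs/2 = 30 Hz.
106 Hz mod fs = 46 Hz.
46 Hz > fs/2 = 30 Hz, folds to fs − 46 Hz = 14 Hz.
100 Hz mod fs = 40 Hz.
40 Hz > fs/2 = 30 Hz, folds to fs − 40 Hz = 20 Hz.
178 Hz mod fs = 58 Hz.
58 Hz > fs/2 = 30 Hz, folds to fs − 58 Hz = 2 Hz.
198 Hz mod fs = 18 Hz.
18 Hz ≤ fs/2 = 30 Hz, appears at 18 Hz.
Distinct values: {2 Hz, 14 Hz, 18 Hz, 20 Hz}.

2 Hz, 14 Hz, 18 Hz, 20 Hz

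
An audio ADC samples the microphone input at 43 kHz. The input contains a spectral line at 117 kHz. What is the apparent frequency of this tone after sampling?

117 kHz mod fs = 31 kHz.
31 kHz > fs/2 = 21.5 kHz, folds to fs − 31 kHz = 12 kHz.

12 kHz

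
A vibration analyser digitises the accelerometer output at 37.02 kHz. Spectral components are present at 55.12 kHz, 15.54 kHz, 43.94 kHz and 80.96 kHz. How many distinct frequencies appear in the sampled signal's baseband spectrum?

3

fs/2 = 18.51 kHz.
55.12 kHz mod fs = 18.1 kHz.
18.1 kHz ≤ fs/2 = 18.51 kHz, appears at 18.1 kHz.
15.54 kHz ≤ fs/2 = 18.51 kHz, passes unchanged.
43.94 kHz mod fs = 6.92 kHz.
6.92 kHz ≤ fs/2 = 18.51 kHz, appears at 6.92 kHz.
80.96 kHz mod fs = 6.92 kHz.
6.92 kHz ≤ fs/2 = 18.51 kHz, appears at 6.92 kHz.
Distinct values: {6.92 kHz, 15.54 kHz, 18.1 kHz} → 3.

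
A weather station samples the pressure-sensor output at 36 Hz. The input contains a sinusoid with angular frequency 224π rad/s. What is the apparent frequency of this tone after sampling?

4 Hz

ω = 224π rad/s → f = ω/(2π) = 112 Hz.
112 Hz mod fs = 4 Hz.
4 Hz ≤ fs/2 = 18 Hz, appears at 4 Hz.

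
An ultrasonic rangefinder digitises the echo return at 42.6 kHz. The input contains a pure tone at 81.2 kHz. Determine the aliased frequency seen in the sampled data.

81.2 kHz mod fs = 38.6 kHz.
38.6 kHz > fs/2 = 21.3 kHz, folds to fs − 38.6 kHz = 4 kHz.

4 kHz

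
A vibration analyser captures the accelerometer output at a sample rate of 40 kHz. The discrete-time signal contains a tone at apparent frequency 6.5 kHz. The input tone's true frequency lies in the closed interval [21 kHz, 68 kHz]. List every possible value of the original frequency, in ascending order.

Frequencies that alias to 6.5 kHz are k·fs ± 6.5 kHz for integer k ≥ 0.
k=0: 6.5 kHz.
k=1: 33.5 kHz, 46.5 kHz.
k=2: 73.5 kHz, 86.5 kHz.
Within [21 kHz, 68 kHz]: 33.5 kHz, 46.5 kHz.

33.5 kHz, 46.5 kHz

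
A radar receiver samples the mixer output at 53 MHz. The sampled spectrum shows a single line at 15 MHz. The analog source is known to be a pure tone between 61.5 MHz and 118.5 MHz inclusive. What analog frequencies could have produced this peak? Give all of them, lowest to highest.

Frequencies that alias to 15 MHz are k·fs ± 15 MHz for integer k ≥ 0.
k=0: 15 MHz.
k=1: 38 MHz, 68 MHz.
k=2: 91 MHz, 121 MHz.
k=3: 144 MHz, 174 MHz.
Within [61.5 MHz, 118.5 MHz]: 68 MHz, 91 MHz.

68 MHz, 91 MHz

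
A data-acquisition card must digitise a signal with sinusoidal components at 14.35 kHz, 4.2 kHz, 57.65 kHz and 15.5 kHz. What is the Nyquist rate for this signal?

115.3 kHz

Highest-frequency component: 57.65 kHz.
Nyquist rate = 2 × 57.65 kHz = 115.3 kHz.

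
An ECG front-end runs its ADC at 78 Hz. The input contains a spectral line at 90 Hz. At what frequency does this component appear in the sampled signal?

12 Hz

90 Hz mod fs = 12 Hz.
12 Hz ≤ fs/2 = 39 Hz, appears at 12 Hz.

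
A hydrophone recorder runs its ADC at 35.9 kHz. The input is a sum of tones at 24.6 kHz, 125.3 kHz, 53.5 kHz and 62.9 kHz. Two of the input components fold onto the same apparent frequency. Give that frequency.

17.6 kHz

fs/2 = 17.95 kHz.
24.6 kHz > fs/2 = 17.95 kHz, folds to fs − 24.6 kHz = 11.3 kHz.
125.3 kHz mod fs = 17.6 kHz.
17.6 kHz ≤ fs/2 = 17.95 kHz, appears at 17.6 kHz.
53.5 kHz mod fs = 17.6 kHz.
17.6 kHz ≤ fs/2 = 17.95 kHz, appears at 17.6 kHz.
62.9 kHz mod fs = 27 kHz.
27 kHz > fs/2 = 17.95 kHz, folds to fs − 27 kHz = 8.9 kHz.
53.5 kHz and 125.3 kHz both map to 17.6 kHz.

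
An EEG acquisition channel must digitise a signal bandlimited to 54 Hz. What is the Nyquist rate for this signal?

108 Hz

Nyquist rate = 2 × 54 Hz = 108 Hz.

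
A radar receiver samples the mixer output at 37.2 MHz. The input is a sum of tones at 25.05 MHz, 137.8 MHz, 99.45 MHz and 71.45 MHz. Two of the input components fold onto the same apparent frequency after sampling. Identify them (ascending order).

25.05 MHz, 99.45 MHz

fs/2 = 18.6 MHz.
25.05 MHz > fs/2 = 18.6 MHz, folds to fs − 25.05 MHz = 12.15 MHz.
137.8 MHz mod fs = 26.2 MHz.
26.2 MHz > fs/2 = 18.6 MHz, folds to fs − 26.2 MHz = 11 MHz.
99.45 MHz mod fs = 25.05 MHz.
25.05 MHz > fs/2 = 18.6 MHz, folds to fs − 25.05 MHz = 12.15 MHz.
71.45 MHz mod fs = 34.25 MHz.
34.25 MHz > fs/2 = 18.6 MHz, folds to fs − 34.25 MHz = 2.95 MHz.
25.05 MHz and 99.45 MHz both map to 12.15 MHz.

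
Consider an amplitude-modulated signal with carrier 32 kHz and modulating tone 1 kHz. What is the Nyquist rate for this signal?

66 kHz

AM sidebands sit at fc ± fm = 31 kHz and 33 kHz.
Highest-frequency component: 33 kHz.
Nyquist rate = 2 × 33 kHz = 66 kHz.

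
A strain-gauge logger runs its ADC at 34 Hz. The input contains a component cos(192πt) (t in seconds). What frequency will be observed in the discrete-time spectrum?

6 Hz

ω = 192π rad/s → f = ω/(2π) = 96 Hz.
96 Hz mod fs = 28 Hz.
28 Hz > fs/2 = 17 Hz, folds to fs − 28 Hz = 6 Hz.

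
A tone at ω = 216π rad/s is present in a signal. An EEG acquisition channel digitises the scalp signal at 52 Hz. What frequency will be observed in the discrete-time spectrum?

ω = 216π rad/s → f = ω/(2π) = 108 Hz.
108 Hz mod fs = 4 Hz.
4 Hz ≤ fs/2 = 26 Hz, appears at 4 Hz.

4 Hz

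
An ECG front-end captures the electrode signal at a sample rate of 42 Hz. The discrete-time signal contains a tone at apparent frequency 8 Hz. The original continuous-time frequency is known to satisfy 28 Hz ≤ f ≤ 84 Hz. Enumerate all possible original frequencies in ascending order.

34 Hz, 50 Hz, 76 Hz

Frequencies that alias to 8 Hz are k·fs ± 8 Hz for integer k ≥ 0.
k=0: 8 Hz.
k=1: 34 Hz, 50 Hz.
k=2: 76 Hz, 92 Hz.
k=3: 118 Hz, 134 Hz.
Within [28 Hz, 84 Hz]: 34 Hz, 50 Hz, 76 Hz.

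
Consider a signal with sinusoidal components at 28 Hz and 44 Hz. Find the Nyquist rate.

Highest-frequency component: 44 Hz.
Nyquist rate = 2 × 44 Hz = 88 Hz.

88 Hz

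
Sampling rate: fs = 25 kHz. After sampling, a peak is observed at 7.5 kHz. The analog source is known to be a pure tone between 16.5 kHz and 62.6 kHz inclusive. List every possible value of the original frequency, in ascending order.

17.5 kHz, 32.5 kHz, 42.5 kHz, 57.5 kHz

Frequencies that alias to 7.5 kHz are k·fs ± 7.5 kHz for integer k ≥ 0.
k=0: 7.5 kHz.
k=1: 17.5 kHz, 32.5 kHz.
k=2: 42.5 kHz, 57.5 kHz.
k=3: 67.5 kHz, 82.5 kHz.
Within [16.5 kHz, 62.6 kHz]: 17.5 kHz, 32.5 kHz, 42.5 kHz, 57.5 kHz.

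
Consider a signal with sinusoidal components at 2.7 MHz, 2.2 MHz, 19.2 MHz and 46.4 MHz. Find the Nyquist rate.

92.8 MHz

Highest-frequency component: 46.4 MHz.
Nyquist rate = 2 × 46.4 MHz = 92.8 MHz.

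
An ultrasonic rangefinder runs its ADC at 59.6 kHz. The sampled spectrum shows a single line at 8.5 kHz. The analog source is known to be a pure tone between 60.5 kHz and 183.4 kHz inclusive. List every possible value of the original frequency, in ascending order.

Frequencies that alias to 8.5 kHz are k·fs ± 8.5 kHz for integer k ≥ 0.
k=0: 8.5 kHz.
k=1: 51.1 kHz, 68.1 kHz.
k=2: 110.7 kHz, 127.7 kHz.
k=3: 170.3 kHz, 187.3 kHz.
k=4: 229.9 kHz, 246.9 kHz.
Within [60.5 kHz, 183.4 kHz]: 68.1 kHz, 110.7 kHz, 127.7 kHz, 170.3 kHz.

68.1 kHz, 110.7 kHz, 127.7 kHz, 170.3 kHz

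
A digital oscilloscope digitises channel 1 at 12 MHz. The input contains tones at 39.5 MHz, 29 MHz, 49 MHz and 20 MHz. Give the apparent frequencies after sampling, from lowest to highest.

1 MHz, 3.5 MHz, 4 MHz, 5 MHz

fs/2 = 6 MHz.
39.5 MHz mod fs = 3.5 MHz.
3.5 MHz ≤ fs/2 = 6 MHz, appears at 3.5 MHz.
29 MHz mod fs = 5 MHz.
5 MHz ≤ fs/2 = 6 MHz, appears at 5 MHz.
49 MHz mod fs = 1 MHz.
1 MHz ≤ fs/2 = 6 MHz, appears at 1 MHz.
20 MHz mod fs = 8 MHz.
8 MHz > fs/2 = 6 MHz, folds to fs − 8 MHz = 4 MHz.
Distinct values: {1 MHz, 3.5 MHz, 4 MHz, 5 MHz}.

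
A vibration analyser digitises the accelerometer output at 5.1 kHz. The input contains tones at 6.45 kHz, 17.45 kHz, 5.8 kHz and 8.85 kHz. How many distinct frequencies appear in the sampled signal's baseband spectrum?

fs/2 = 2.55 kHz.
6.45 kHz mod fs = 1.35 kHz.
1.35 kHz ≤ fs/2 = 2.55 kHz, appears at 1.35 kHz.
17.45 kHz mod fs = 2.15 kHz.
2.15 kHz ≤ fs/2 = 2.55 kHz, appears at 2.15 kHz.
5.8 kHz mod fs = 0.7 kHz.
0.7 kHz ≤ fs/2 = 2.55 kHz, appears at 0.7 kHz.
8.85 kHz mod fs = 3.75 kHz.
3.75 kHz > fs/2 = 2.55 kHz, folds to fs − 3.75 kHz = 1.35 kHz.
Distinct values: {0.7 kHz, 1.35 kHz, 2.15 kHz} → 3.

3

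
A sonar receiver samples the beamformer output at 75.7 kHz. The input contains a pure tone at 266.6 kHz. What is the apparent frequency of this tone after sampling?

36.2 kHz

266.6 kHz mod fs = 39.5 kHz.
39.5 kHz > fs/2 = 37.85 kHz, folds to fs − 39.5 kHz = 36.2 kHz.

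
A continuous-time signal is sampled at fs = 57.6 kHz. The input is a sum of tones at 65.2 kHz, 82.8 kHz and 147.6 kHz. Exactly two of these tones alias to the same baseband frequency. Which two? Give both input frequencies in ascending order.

fs/2 = 28.8 kHz.
65.2 kHz mod fs = 7.6 kHz.
7.6 kHz ≤ fs/2 = 28.8 kHz, appears at 7.6 kHz.
82.8 kHz mod fs = 25.2 kHz.
25.2 kHz ≤ fs/2 = 28.8 kHz, appears at 25.2 kHz.
147.6 kHz mod fs = 32.4 kHz.
32.4 kHz > fs/2 = 28.8 kHz, folds to fs − 32.4 kHz = 25.2 kHz.
82.8 kHz and 147.6 kHz both map to 25.2 kHz.

82.8 kHz, 147.6 kHz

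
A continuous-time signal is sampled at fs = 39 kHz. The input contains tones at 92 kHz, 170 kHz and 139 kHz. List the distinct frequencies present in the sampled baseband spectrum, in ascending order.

14 kHz, 17 kHz

fs/2 = 19.5 kHz.
92 kHz mod fs = 14 kHz.
14 kHz ≤ fs/2 = 19.5 kHz, appears at 14 kHz.
170 kHz mod fs = 14 kHz.
14 kHz ≤ fs/2 = 19.5 kHz, appears at 14 kHz.
139 kHz mod fs = 22 kHz.
22 kHz > fs/2 = 19.5 kHz, folds to fs − 22 kHz = 17 kHz.
Distinct values: {14 kHz, 17 kHz}.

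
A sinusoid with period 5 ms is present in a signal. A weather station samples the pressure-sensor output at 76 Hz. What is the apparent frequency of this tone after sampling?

28 Hz

T = 5 ms → f = 1/T = 200 Hz.
200 Hz mod fs = 48 Hz.
48 Hz > fs/2 = 38 Hz, folds to fs − 48 Hz = 28 Hz.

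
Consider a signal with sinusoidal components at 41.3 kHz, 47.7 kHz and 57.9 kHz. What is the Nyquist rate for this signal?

115.8 kHz

Highest-frequency component: 57.9 kHz.
Nyquist rate = 2 × 57.9 kHz = 115.8 kHz.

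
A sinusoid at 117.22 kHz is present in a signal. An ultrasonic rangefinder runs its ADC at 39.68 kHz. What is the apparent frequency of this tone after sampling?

1.82 kHz

117.22 kHz mod fs = 37.86 kHz.
37.86 kHz > fs/2 = 19.84 kHz, folds to fs − 37.86 kHz = 1.82 kHz.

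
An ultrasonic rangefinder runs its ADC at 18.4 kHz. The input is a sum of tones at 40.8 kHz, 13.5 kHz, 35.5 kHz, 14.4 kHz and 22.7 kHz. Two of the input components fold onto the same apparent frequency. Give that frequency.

fs/2 = 9.2 kHz.
40.8 kHz mod fs = 4 kHz.
4 kHz ≤ fs/2 = 9.2 kHz, appears at 4 kHz.
13.5 kHz > fs/2 = 9.2 kHz, folds to fs − 13.5 kHz = 4.9 kHz.
35.5 kHz mod fs = 17.1 kHz.
17.1 kHz > fs/2 = 9.2 kHz, folds to fs − 17.1 kHz = 1.3 kHz.
14.4 kHz > fs/2 = 9.2 kHz, folds to fs − 14.4 kHz = 4 kHz.
22.7 kHz mod fs = 4.3 kHz.
4.3 kHz ≤ fs/2 = 9.2 kHz, appears at 4.3 kHz.
14.4 kHz and 40.8 kHz both map to 4 kHz.

4 kHz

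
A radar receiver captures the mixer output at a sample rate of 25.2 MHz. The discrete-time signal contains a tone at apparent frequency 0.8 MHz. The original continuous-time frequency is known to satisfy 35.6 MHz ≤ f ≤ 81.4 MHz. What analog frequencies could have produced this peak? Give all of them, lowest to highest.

Frequencies that alias to 0.8 MHz are k·fs ± 0.8 MHz for integer k ≥ 0.
k=0: 0.8 MHz.
k=1: 24.4 MHz, 26 MHz.
k=2: 49.6 MHz, 51.2 MHz.
k=3: 74.8 MHz, 76.4 MHz.
k=4: 100 MHz, 101.6 MHz.
Within [35.6 MHz, 81.4 MHz]: 49.6 MHz, 51.2 MHz, 74.8 MHz, 76.4 MHz.

49.6 MHz, 51.2 MHz, 74.8 MHz, 76.4 MHz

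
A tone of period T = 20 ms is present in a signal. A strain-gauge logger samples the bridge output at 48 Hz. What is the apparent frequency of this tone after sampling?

T = 20 ms → f = 1/T = 50 Hz.
50 Hz mod fs = 2 Hz.
2 Hz ≤ fs/2 = 24 Hz, appears at 2 Hz.

2 Hz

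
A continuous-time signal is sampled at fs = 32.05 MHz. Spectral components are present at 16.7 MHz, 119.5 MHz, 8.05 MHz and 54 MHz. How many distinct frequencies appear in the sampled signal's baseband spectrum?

4

fs/2 = 16.025 MHz.
16.7 MHz > fs/2 = 16.025 MHz, folds to fs − 16.7 MHz = 15.35 MHz.
119.5 MHz mod fs = 23.35 MHz.
23.35 MHz > fs/2 = 16.025 MHz, folds to fs − 23.35 MHz = 8.7 MHz.
8.05 MHz ≤ fs/2 = 16.025 MHz, passes unchanged.
54 MHz mod fs = 21.95 MHz.
21.95 MHz > fs/2 = 16.025 MHz, folds to fs − 21.95 MHz = 10.1 MHz.
Distinct values: {8.05 MHz, 8.7 MHz, 10.1 MHz, 15.35 MHz} → 4.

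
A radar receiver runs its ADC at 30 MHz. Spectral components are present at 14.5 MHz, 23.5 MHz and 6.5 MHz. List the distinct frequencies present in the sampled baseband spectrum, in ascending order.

fs/2 = 15 MHz.
14.5 MHz ≤ fs/2 = 15 MHz, passes unchanged.
23.5 MHz > fs/2 = 15 MHz, folds to fs − 23.5 MHz = 6.5 MHz.
6.5 MHz ≤ fs/2 = 15 MHz, passes unchanged.
Distinct values: {6.5 MHz, 14.5 MHz}.

6.5 MHz, 14.5 MHz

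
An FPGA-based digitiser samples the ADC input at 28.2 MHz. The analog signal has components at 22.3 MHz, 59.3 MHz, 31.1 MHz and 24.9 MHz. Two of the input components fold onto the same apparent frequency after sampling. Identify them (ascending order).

31.1 MHz, 59.3 MHz

fs/2 = 14.1 MHz.
22.3 MHz > fs/2 = 14.1 MHz, folds to fs − 22.3 MHz = 5.9 MHz.
59.3 MHz mod fs = 2.9 MHz.
2.9 MHz ≤ fs/2 = 14.1 MHz, appears at 2.9 MHz.
31.1 MHz mod fs = 2.9 MHz.
2.9 MHz ≤ fs/2 = 14.1 MHz, appears at 2.9 MHz.
24.9 MHz > fs/2 = 14.1 MHz, folds to fs − 24.9 MHz = 3.3 MHz.
31.1 MHz and 59.3 MHz both map to 2.9 MHz.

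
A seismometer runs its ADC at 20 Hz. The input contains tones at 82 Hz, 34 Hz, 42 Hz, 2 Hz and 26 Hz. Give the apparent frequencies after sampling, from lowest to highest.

2 Hz, 6 Hz

fs/2 = 10 Hz.
82 Hz mod fs = 2 Hz.
2 Hz ≤ fs/2 = 10 Hz, appears at 2 Hz.
34 Hz mod fs = 14 Hz.
14 Hz > fs/2 = 10 Hz, folds to fs − 14 Hz = 6 Hz.
42 Hz mod fs = 2 Hz.
2 Hz ≤ fs/2 = 10 Hz, appears at 2 Hz.
2 Hz ≤ fs/2 = 10 Hz, passes unchanged.
26 Hz mod fs = 6 Hz.
6 Hz ≤ fs/2 = 10 Hz, appears at 6 Hz.
Distinct values: {2 Hz, 6 Hz}.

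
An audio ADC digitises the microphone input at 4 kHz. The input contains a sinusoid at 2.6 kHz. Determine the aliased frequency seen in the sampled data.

2.6 kHz > fs/2 = 2 kHz, folds to fs − 2.6 kHz = 1.4 kHz.

1.4 kHz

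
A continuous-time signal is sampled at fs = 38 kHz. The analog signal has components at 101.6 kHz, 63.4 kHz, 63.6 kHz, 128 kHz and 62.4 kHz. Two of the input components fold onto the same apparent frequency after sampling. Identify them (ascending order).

fs/2 = 19 kHz.
101.6 kHz mod fs = 25.6 kHz.
25.6 kHz > fs/2 = 19 kHz, folds to fs − 25.6 kHz = 12.4 kHz.
63.4 kHz mod fs = 25.4 kHz.
25.4 kHz > fs/2 = 19 kHz, folds to fs − 25.4 kHz = 12.6 kHz.
63.6 kHz mod fs = 25.6 kHz.
25.6 kHz > fs/2 = 19 kHz, folds to fs − 25.6 kHz = 12.4 kHz.
128 kHz mod fs = 14 kHz.
14 kHz ≤ fs/2 = 19 kHz, appears at 14 kHz.
62.4 kHz mod fs = 24.4 kHz.
24.4 kHz > fs/2 = 19 kHz, folds to fs − 24.4 kHz = 13.6 kHz.
63.6 kHz and 101.6 kHz both map to 12.4 kHz.

63.6 kHz, 101.6 kHz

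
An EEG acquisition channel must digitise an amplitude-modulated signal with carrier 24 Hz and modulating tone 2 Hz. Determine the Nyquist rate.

52 Hz

AM sidebands sit at fc ± fm = 22 Hz and 26 Hz.
Highest-frequency component: 26 Hz.
Nyquist rate = 2 × 26 Hz = 52 Hz.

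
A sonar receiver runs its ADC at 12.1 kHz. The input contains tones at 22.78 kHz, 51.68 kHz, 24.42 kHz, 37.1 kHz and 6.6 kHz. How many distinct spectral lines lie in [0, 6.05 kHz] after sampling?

fs/2 = 6.05 kHz.
22.78 kHz mod fs = 10.68 kHz.
10.68 kHz > fs/2 = 6.05 kHz, folds to fs − 10.68 kHz = 1.42 kHz.
51.68 kHz mod fs = 3.28 kHz.
3.28 kHz ≤ fs/2 = 6.05 kHz, appears at 3.28 kHz.
24.42 kHz mod fs = 0.22 kHz.
0.22 kHz ≤ fs/2 = 6.05 kHz, appears at 0.22 kHz.
37.1 kHz mod fs = 0.8 kHz.
0.8 kHz ≤ fs/2 = 6.05 kHz, appears at 0.8 kHz.
6.6 kHz > fs/2 = 6.05 kHz, folds to fs − 6.6 kHz = 5.5 kHz.
Distinct values: {0.22 kHz, 0.8 kHz, 1.42 kHz, 3.28 kHz, 5.5 kHz} → 5.

5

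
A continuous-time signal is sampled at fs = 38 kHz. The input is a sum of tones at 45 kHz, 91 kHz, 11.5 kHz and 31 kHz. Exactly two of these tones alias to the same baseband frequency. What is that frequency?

7 kHz

fs/2 = 19 kHz.
45 kHz mod fs = 7 kHz.
7 kHz ≤ fs/2 = 19 kHz, appears at 7 kHz.
91 kHz mod fs = 15 kHz.
15 kHz ≤ fs/2 = 19 kHz, appears at 15 kHz.
11.5 kHz ≤ fs/2 = 19 kHz, passes unchanged.
31 kHz > fs/2 = 19 kHz, folds to fs − 31 kHz = 7 kHz.
31 kHz and 45 kHz both map to 7 kHz.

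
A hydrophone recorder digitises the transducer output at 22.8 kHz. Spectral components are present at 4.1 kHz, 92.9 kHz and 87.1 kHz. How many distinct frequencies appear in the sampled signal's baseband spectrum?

2

fs/2 = 11.4 kHz.
4.1 kHz ≤ fs/2 = 11.4 kHz, passes unchanged.
92.9 kHz mod fs = 1.7 kHz.
1.7 kHz ≤ fs/2 = 11.4 kHz, appears at 1.7 kHz.
87.1 kHz mod fs = 18.7 kHz.
18.7 kHz > fs/2 = 11.4 kHz, folds to fs − 18.7 kHz = 4.1 kHz.
Distinct values: {1.7 kHz, 4.1 kHz} → 2.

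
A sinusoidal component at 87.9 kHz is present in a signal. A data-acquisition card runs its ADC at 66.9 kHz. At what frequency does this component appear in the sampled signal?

21 kHz

87.9 kHz mod fs = 21 kHz.
21 kHz ≤ fs/2 = 33.45 kHz, appears at 21 kHz.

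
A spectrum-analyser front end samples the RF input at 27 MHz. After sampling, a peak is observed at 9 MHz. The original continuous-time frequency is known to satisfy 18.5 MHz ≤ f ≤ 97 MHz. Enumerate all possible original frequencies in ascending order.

36 MHz, 45 MHz, 63 MHz, 72 MHz, 90 MHz

Frequencies that alias to 9 MHz are k·fs ± 9 MHz for integer k ≥ 0.
k=0: 9 MHz.
k=1: 18 MHz, 36 MHz.
k=2: 45 MHz, 63 MHz.
k=3: 72 MHz, 90 MHz.
k=4: 99 MHz, 117 MHz.
Within [18.5 MHz, 97 MHz]: 36 MHz, 45 MHz, 63 MHz, 72 MHz, 90 MHz.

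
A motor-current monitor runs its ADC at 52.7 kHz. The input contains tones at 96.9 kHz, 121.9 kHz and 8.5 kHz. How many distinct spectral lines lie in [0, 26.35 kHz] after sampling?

fs/2 = 26.35 kHz.
96.9 kHz mod fs = 44.2 kHz.
44.2 kHz > fs/2 = 26.35 kHz, folds to fs − 44.2 kHz = 8.5 kHz.
121.9 kHz mod fs = 16.5 kHz.
16.5 kHz ≤ fs/2 = 26.35 kHz, appears at 16.5 kHz.
8.5 kHz ≤ fs/2 = 26.35 kHz, passes unchanged.
Distinct values: {8.5 kHz, 16.5 kHz} → 2.

2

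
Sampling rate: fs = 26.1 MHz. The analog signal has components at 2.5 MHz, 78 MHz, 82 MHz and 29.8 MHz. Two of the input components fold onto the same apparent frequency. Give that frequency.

3.7 MHz

fs/2 = 13.05 MHz.
2.5 MHz ≤ fs/2 = 13.05 MHz, passes unchanged.
78 MHz mod fs = 25.8 MHz.
25.8 MHz > fs/2 = 13.05 MHz, folds to fs − 25.8 MHz = 0.3 MHz.
82 MHz mod fs = 3.7 MHz.
3.7 MHz ≤ fs/2 = 13.05 MHz, appears at 3.7 MHz.
29.8 MHz mod fs = 3.7 MHz.
3.7 MHz ≤ fs/2 = 13.05 MHz, appears at 3.7 MHz.
29.8 MHz and 82 MHz both map to 3.7 MHz.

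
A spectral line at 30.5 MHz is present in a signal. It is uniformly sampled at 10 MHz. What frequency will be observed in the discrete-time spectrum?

0.5 MHz

30.5 MHz mod fs = 0.5 MHz.
0.5 MHz ≤ fs/2 = 5 MHz, appears at 0.5 MHz.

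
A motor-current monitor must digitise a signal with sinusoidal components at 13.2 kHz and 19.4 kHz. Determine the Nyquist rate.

Highest-frequency component: 19.4 kHz.
Nyquist rate = 2 × 19.4 kHz = 38.8 kHz.

38.8 kHz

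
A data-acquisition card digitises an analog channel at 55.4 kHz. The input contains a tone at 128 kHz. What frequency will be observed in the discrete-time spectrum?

17.2 kHz

128 kHz mod fs = 17.2 kHz.
17.2 kHz ≤ fs/2 = 27.7 kHz, appears at 17.2 kHz.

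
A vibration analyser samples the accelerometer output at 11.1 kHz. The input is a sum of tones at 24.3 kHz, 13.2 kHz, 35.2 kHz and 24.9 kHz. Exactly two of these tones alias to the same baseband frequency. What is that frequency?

2.1 kHz

fs/2 = 5.55 kHz.
24.3 kHz mod fs = 2.1 kHz.
2.1 kHz ≤ fs/2 = 5.55 kHz, appears at 2.1 kHz.
13.2 kHz mod fs = 2.1 kHz.
2.1 kHz ≤ fs/2 = 5.55 kHz, appears at 2.1 kHz.
35.2 kHz mod fs = 1.9 kHz.
1.9 kHz ≤ fs/2 = 5.55 kHz, appears at 1.9 kHz.
24.9 kHz mod fs = 2.7 kHz.
2.7 kHz ≤ fs/2 = 5.55 kHz, appears at 2.7 kHz.
13.2 kHz and 24.3 kHz both map to 2.1 kHz.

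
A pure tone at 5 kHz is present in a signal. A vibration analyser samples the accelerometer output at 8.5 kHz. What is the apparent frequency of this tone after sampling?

5 kHz > fs/2 = 4.25 kHz, folds to fs − 5 kHz = 3.5 kHz.

3.5 kHz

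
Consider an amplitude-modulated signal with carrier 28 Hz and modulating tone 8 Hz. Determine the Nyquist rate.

72 Hz

AM sidebands sit at fc ± fm = 20 Hz and 36 Hz.
Highest-frequency component: 36 Hz.
Nyquist rate = 2 × 36 Hz = 72 Hz.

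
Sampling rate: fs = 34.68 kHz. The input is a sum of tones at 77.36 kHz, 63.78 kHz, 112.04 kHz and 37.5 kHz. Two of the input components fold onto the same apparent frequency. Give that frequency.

8 kHz

fs/2 = 17.34 kHz.
77.36 kHz mod fs = 8 kHz.
8 kHz ≤ fs/2 = 17.34 kHz, appears at 8 kHz.
63.78 kHz mod fs = 29.1 kHz.
29.1 kHz > fs/2 = 17.34 kHz, folds to fs − 29.1 kHz = 5.58 kHz.
112.04 kHz mod fs = 8 kHz.
8 kHz ≤ fs/2 = 17.34 kHz, appears at 8 kHz.
37.5 kHz mod fs = 2.82 kHz.
2.82 kHz ≤ fs/2 = 17.34 kHz, appears at 2.82 kHz.
77.36 kHz and 112.04 kHz both map to 8 kHz.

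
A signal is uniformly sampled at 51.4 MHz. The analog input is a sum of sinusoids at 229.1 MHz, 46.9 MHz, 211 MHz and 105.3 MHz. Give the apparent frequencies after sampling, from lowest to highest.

2.5 MHz, 4.5 MHz, 5.4 MHz, 23.5 MHz

fs/2 = 25.7 MHz.
229.1 MHz mod fs = 23.5 MHz.
23.5 MHz ≤ fs/2 = 25.7 MHz, appears at 23.5 MHz.
46.9 MHz > fs/2 = 25.7 MHz, folds to fs − 46.9 MHz = 4.5 MHz.
211 MHz mod fs = 5.4 MHz.
5.4 MHz ≤ fs/2 = 25.7 MHz, appears at 5.4 MHz.
105.3 MHz mod fs = 2.5 MHz.
2.5 MHz ≤ fs/2 = 25.7 MHz, appears at 2.5 MHz.
Distinct values: {2.5 MHz, 4.5 MHz, 5.4 MHz, 23.5 MHz}.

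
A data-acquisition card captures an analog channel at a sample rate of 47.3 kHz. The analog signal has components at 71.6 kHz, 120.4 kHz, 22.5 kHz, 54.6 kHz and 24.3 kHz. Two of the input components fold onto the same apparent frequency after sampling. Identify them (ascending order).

24.3 kHz, 71.6 kHz

fs/2 = 23.65 kHz.
71.6 kHz mod fs = 24.3 kHz.
24.3 kHz > fs/2 = 23.65 kHz, folds to fs − 24.3 kHz = 23 kHz.
120.4 kHz mod fs = 25.8 kHz.
25.8 kHz > fs/2 = 23.65 kHz, folds to fs − 25.8 kHz = 21.5 kHz.
22.5 kHz ≤ fs/2 = 23.65 kHz, passes unchanged.
54.6 kHz mod fs = 7.3 kHz.
7.3 kHz ≤ fs/2 = 23.65 kHz, appears at 7.3 kHz.
24.3 kHz > fs/2 = 23.65 kHz, folds to fs − 24.3 kHz = 23 kHz.
24.3 kHz and 71.6 kHz both map to 23 kHz.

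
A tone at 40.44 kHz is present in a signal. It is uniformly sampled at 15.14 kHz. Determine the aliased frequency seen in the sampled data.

40.44 kHz mod fs = 10.16 kHz.
10.16 kHz > fs/2 = 7.57 kHz, folds to fs − 10.16 kHz = 4.98 kHz.

4.98 kHz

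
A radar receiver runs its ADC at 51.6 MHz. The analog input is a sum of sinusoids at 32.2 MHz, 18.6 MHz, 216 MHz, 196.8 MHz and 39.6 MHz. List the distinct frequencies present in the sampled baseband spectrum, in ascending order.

fs/2 = 25.8 MHz.
32.2 MHz > fs/2 = 25.8 MHz, folds to fs − 32.2 MHz = 19.4 MHz.
18.6 MHz ≤ fs/2 = 25.8 MHz, passes unchanged.
216 MHz mod fs = 9.6 MHz.
9.6 MHz ≤ fs/2 = 25.8 MHz, appears at 9.6 MHz.
196.8 MHz mod fs = 42 MHz.
42 MHz > fs/2 = 25.8 MHz, folds to fs − 42 MHz = 9.6 MHz.
39.6 MHz > fs/2 = 25.8 MHz, folds to fs − 39.6 MHz = 12 MHz.
Distinct values: {9.6 MHz, 12 MHz, 18.6 MHz, 19.4 MHz}.

9.6 MHz, 12 MHz, 18.6 MHz, 19.4 MHz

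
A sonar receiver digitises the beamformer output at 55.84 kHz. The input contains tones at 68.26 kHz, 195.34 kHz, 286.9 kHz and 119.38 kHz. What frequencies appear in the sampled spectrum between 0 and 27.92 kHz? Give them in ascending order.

fs/2 = 27.92 kHz.
68.26 kHz mod fs = 12.42 kHz.
12.42 kHz ≤ fs/2 = 27.92 kHz, appears at 12.42 kHz.
195.34 kHz mod fs = 27.82 kHz.
27.82 kHz ≤ fs/2 = 27.92 kHz, appears at 27.82 kHz.
286.9 kHz mod fs = 7.7 kHz.
7.7 kHz ≤ fs/2 = 27.92 kHz, appears at 7.7 kHz.
119.38 kHz mod fs = 7.7 kHz.
7.7 kHz ≤ fs/2 = 27.92 kHz, appears at 7.7 kHz.
Distinct values: {7.7 kHz, 12.42 kHz, 27.82 kHz}.

7.7 kHz, 12.42 kHz, 27.82 kHz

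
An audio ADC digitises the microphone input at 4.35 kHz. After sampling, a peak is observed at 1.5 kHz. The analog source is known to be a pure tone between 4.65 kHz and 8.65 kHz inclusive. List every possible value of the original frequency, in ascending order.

5.85 kHz, 7.2 kHz

Frequencies that alias to 1.5 kHz are k·fs ± 1.5 kHz for integer k ≥ 0.
k=0: 1.5 kHz.
k=1: 2.85 kHz, 5.85 kHz.
k=2: 7.2 kHz, 10.2 kHz.
k=3: 11.55 kHz, 14.55 kHz.
Within [4.65 kHz, 8.65 kHz]: 5.85 kHz, 7.2 kHz.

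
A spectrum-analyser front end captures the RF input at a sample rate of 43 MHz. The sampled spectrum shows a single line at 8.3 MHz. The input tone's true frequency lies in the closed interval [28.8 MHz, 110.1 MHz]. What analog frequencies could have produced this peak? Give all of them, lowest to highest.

Frequencies that alias to 8.3 MHz are k·fs ± 8.3 MHz for integer k ≥ 0.
k=0: 8.3 MHz.
k=1: 34.7 MHz, 51.3 MHz.
k=2: 77.7 MHz, 94.3 MHz.
k=3: 120.7 MHz, 137.3 MHz.
Within [28.8 MHz, 110.1 MHz]: 34.7 MHz, 51.3 MHz, 77.7 MHz, 94.3 MHz.

34.7 MHz, 51.3 MHz, 77.7 MHz, 94.3 MHz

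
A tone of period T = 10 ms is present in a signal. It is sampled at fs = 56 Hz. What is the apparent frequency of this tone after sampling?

T = 10 ms → f = 1/T = 100 Hz.
100 Hz mod fs = 44 Hz.
44 Hz > fs/2 = 28 Hz, folds to fs − 44 Hz = 12 Hz.

12 Hz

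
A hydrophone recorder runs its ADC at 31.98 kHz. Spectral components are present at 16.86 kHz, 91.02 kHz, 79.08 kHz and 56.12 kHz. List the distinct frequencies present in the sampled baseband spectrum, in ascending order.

fs/2 = 15.99 kHz.
16.86 kHz > fs/2 = 15.99 kHz, folds to fs − 16.86 kHz = 15.12 kHz.
91.02 kHz mod fs = 27.06 kHz.
27.06 kHz > fs/2 = 15.99 kHz, folds to fs − 27.06 kHz = 4.92 kHz.
79.08 kHz mod fs = 15.12 kHz.
15.12 kHz ≤ fs/2 = 15.99 kHz, appears at 15.12 kHz.
56.12 kHz mod fs = 24.14 kHz.
24.14 kHz > fs/2 = 15.99 kHz, folds to fs − 24.14 kHz = 7.84 kHz.
Distinct values: {4.92 kHz, 7.84 kHz, 15.12 kHz}.

4.92 kHz, 7.84 kHz, 15.12 kHz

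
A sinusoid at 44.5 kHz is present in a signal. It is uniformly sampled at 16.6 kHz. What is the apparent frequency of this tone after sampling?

5.3 kHz

44.5 kHz mod fs = 11.3 kHz.
11.3 kHz > fs/2 = 8.3 kHz, folds to fs − 11.3 kHz = 5.3 kHz.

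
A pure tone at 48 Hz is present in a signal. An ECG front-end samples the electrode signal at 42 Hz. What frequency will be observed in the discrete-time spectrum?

6 Hz

48 Hz mod fs = 6 Hz.
6 Hz ≤ fs/2 = 21 Hz, appears at 6 Hz.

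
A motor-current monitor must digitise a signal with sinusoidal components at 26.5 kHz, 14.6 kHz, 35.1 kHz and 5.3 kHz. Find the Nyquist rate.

Highest-frequency component: 35.1 kHz.
Nyquist rate = 2 × 35.1 kHz = 70.2 kHz.

70.2 kHz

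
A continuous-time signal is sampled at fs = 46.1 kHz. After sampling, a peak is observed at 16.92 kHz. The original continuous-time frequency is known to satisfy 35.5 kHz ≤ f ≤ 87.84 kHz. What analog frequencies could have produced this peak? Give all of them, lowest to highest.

63.02 kHz, 75.28 kHz

Frequencies that alias to 16.92 kHz are k·fs ± 16.92 kHz for integer k ≥ 0.
k=0: 16.92 kHz.
k=1: 29.18 kHz, 63.02 kHz.
k=2: 75.28 kHz, 109.12 kHz.
k=3: 121.38 kHz, 155.22 kHz.
Within [35.5 kHz, 87.84 kHz]: 63.02 kHz, 75.28 kHz.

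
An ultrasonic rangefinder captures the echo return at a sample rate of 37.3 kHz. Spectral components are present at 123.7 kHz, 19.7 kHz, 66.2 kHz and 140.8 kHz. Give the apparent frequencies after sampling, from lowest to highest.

8.4 kHz, 11.8 kHz, 17.6 kHz

fs/2 = 18.65 kHz.
123.7 kHz mod fs = 11.8 kHz.
11.8 kHz ≤ fs/2 = 18.65 kHz, appears at 11.8 kHz.
19.7 kHz > fs/2 = 18.65 kHz, folds to fs − 19.7 kHz = 17.6 kHz.
66.2 kHz mod fs = 28.9 kHz.
28.9 kHz > fs/2 = 18.65 kHz, folds to fs − 28.9 kHz = 8.4 kHz.
140.8 kHz mod fs = 28.9 kHz.
28.9 kHz > fs/2 = 18.65 kHz, folds to fs − 28.9 kHz = 8.4 kHz.
Distinct values: {8.4 kHz, 11.8 kHz, 17.6 kHz}.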